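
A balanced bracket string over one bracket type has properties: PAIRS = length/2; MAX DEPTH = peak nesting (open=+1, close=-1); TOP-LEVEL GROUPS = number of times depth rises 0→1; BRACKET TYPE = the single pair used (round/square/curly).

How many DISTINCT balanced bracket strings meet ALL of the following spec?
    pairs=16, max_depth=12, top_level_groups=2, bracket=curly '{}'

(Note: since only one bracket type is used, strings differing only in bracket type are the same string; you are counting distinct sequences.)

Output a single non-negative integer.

Answer: 5044

Derivation:
Spec: pairs=16 depth=12 groups=2
Count(depth <= 12) = 9694147
Count(depth <= 11) = 9689103
Count(depth == 12) = 9694147 - 9689103 = 5044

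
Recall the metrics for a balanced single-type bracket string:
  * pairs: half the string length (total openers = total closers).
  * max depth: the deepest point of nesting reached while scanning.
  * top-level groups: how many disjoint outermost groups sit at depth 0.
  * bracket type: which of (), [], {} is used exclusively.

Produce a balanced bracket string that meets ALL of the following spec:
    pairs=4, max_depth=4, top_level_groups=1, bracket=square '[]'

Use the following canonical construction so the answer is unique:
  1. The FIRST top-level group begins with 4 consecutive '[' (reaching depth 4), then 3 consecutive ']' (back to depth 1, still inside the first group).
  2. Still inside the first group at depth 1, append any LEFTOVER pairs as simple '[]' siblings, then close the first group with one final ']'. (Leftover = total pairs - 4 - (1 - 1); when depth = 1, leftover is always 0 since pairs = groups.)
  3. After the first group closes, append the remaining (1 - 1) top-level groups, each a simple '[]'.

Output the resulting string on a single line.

Spec: pairs=4 depth=4 groups=1
Leftover pairs = 4 - 4 - (1-1) = 0
First group: deep chain of depth 4 + 0 sibling pairs
Remaining 0 groups: simple '[]' each

Answer: [[[[]]]]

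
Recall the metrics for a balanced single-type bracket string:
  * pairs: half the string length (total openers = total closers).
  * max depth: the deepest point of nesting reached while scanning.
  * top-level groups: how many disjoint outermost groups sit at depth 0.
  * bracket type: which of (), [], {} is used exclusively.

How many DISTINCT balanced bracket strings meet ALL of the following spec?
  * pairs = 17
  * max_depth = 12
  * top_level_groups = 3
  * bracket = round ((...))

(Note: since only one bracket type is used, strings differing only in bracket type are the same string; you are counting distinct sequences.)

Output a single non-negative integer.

Answer: 8532

Derivation:
Spec: pairs=17 depth=12 groups=3
Count(depth <= 12) = 25661697
Count(depth <= 11) = 25653165
Count(depth == 12) = 25661697 - 25653165 = 8532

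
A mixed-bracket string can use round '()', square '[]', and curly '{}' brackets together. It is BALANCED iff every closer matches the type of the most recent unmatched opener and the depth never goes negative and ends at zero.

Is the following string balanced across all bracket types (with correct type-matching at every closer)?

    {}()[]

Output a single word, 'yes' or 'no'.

Answer: yes

Derivation:
pos 0: push '{'; stack = {
pos 1: '}' matches '{'; pop; stack = (empty)
pos 2: push '('; stack = (
pos 3: ')' matches '('; pop; stack = (empty)
pos 4: push '['; stack = [
pos 5: ']' matches '['; pop; stack = (empty)
end: stack empty → VALID
Verdict: properly nested → yes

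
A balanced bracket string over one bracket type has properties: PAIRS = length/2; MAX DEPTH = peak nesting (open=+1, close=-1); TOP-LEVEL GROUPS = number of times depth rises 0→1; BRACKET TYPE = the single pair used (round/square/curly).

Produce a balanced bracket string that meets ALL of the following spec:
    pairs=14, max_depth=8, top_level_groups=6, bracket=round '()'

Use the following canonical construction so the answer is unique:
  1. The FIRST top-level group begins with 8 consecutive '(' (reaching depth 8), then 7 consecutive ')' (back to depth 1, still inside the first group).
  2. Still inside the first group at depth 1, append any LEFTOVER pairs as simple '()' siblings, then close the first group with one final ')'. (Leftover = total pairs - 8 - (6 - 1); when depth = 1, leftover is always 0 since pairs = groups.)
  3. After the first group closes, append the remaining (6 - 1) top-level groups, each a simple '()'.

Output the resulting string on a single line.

Answer: (((((((()))))))())()()()()()

Derivation:
Spec: pairs=14 depth=8 groups=6
Leftover pairs = 14 - 8 - (6-1) = 1
First group: deep chain of depth 8 + 1 sibling pairs
Remaining 5 groups: simple '()' each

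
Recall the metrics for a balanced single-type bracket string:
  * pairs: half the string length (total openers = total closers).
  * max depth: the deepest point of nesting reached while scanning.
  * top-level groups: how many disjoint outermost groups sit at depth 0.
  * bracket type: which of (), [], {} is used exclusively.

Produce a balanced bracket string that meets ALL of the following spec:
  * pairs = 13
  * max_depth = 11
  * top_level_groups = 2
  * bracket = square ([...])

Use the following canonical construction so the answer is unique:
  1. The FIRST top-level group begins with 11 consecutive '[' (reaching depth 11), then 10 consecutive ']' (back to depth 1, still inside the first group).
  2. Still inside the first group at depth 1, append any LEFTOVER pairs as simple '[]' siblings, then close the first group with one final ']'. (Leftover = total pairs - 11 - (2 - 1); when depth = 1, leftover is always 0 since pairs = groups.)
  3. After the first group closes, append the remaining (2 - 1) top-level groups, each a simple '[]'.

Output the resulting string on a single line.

Answer: [[[[[[[[[[[]]]]]]]]]][]][]

Derivation:
Spec: pairs=13 depth=11 groups=2
Leftover pairs = 13 - 11 - (2-1) = 1
First group: deep chain of depth 11 + 1 sibling pairs
Remaining 1 groups: simple '[]' each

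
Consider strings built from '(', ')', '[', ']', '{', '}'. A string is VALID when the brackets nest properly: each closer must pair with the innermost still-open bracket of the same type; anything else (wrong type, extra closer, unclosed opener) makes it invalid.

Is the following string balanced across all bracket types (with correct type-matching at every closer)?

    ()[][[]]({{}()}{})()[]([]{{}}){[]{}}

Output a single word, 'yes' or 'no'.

pos 0: push '('; stack = (
pos 1: ')' matches '('; pop; stack = (empty)
pos 2: push '['; stack = [
pos 3: ']' matches '['; pop; stack = (empty)
pos 4: push '['; stack = [
pos 5: push '['; stack = [[
pos 6: ']' matches '['; pop; stack = [
pos 7: ']' matches '['; pop; stack = (empty)
pos 8: push '('; stack = (
pos 9: push '{'; stack = ({
pos 10: push '{'; stack = ({{
pos 11: '}' matches '{'; pop; stack = ({
pos 12: push '('; stack = ({(
pos 13: ')' matches '('; pop; stack = ({
pos 14: '}' matches '{'; pop; stack = (
pos 15: push '{'; stack = ({
pos 16: '}' matches '{'; pop; stack = (
pos 17: ')' matches '('; pop; stack = (empty)
pos 18: push '('; stack = (
pos 19: ')' matches '('; pop; stack = (empty)
pos 20: push '['; stack = [
pos 21: ']' matches '['; pop; stack = (empty)
pos 22: push '('; stack = (
pos 23: push '['; stack = ([
pos 24: ']' matches '['; pop; stack = (
pos 25: push '{'; stack = ({
pos 26: push '{'; stack = ({{
pos 27: '}' matches '{'; pop; stack = ({
pos 28: '}' matches '{'; pop; stack = (
pos 29: ')' matches '('; pop; stack = (empty)
pos 30: push '{'; stack = {
pos 31: push '['; stack = {[
pos 32: ']' matches '['; pop; stack = {
pos 33: push '{'; stack = {{
pos 34: '}' matches '{'; pop; stack = {
pos 35: '}' matches '{'; pop; stack = (empty)
end: stack empty → VALID
Verdict: properly nested → yes

Answer: yes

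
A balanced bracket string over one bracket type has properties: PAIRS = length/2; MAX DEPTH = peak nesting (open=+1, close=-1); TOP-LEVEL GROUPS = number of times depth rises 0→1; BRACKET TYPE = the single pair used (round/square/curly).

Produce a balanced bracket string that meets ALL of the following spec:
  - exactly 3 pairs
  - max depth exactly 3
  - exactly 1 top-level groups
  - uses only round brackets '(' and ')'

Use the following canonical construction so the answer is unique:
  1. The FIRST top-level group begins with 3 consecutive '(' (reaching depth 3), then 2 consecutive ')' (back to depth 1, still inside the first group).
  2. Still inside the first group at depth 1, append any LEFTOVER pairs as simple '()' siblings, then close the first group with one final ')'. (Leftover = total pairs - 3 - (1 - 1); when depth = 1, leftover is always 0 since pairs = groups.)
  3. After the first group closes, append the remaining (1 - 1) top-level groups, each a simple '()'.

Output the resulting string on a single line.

Spec: pairs=3 depth=3 groups=1
Leftover pairs = 3 - 3 - (1-1) = 0
First group: deep chain of depth 3 + 0 sibling pairs
Remaining 0 groups: simple '()' each

Answer: ((()))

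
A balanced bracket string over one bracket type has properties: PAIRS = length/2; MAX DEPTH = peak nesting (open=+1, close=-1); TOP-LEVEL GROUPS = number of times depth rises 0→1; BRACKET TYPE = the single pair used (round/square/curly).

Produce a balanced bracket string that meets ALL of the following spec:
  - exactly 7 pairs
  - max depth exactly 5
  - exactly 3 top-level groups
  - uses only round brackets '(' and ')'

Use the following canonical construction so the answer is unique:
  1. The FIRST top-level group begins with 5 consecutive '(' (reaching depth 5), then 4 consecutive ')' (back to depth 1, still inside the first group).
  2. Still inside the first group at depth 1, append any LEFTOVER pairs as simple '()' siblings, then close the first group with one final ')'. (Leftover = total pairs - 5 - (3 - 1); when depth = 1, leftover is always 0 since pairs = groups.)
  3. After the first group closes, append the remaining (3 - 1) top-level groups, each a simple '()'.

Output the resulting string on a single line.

Spec: pairs=7 depth=5 groups=3
Leftover pairs = 7 - 5 - (3-1) = 0
First group: deep chain of depth 5 + 0 sibling pairs
Remaining 2 groups: simple '()' each

Answer: ((((()))))()()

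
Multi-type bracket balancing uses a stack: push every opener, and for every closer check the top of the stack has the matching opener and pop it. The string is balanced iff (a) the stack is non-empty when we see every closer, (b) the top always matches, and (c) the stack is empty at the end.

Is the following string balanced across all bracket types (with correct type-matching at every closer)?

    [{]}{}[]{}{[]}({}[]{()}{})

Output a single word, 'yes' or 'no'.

Answer: no

Derivation:
pos 0: push '['; stack = [
pos 1: push '{'; stack = [{
pos 2: saw closer ']' but top of stack is '{' (expected '}') → INVALID
Verdict: type mismatch at position 2: ']' closes '{' → no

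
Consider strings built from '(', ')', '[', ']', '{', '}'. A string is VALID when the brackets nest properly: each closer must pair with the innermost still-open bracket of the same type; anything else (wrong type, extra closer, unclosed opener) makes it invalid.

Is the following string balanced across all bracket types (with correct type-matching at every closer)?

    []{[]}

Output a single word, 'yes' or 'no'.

Answer: yes

Derivation:
pos 0: push '['; stack = [
pos 1: ']' matches '['; pop; stack = (empty)
pos 2: push '{'; stack = {
pos 3: push '['; stack = {[
pos 4: ']' matches '['; pop; stack = {
pos 5: '}' matches '{'; pop; stack = (empty)
end: stack empty → VALID
Verdict: properly nested → yes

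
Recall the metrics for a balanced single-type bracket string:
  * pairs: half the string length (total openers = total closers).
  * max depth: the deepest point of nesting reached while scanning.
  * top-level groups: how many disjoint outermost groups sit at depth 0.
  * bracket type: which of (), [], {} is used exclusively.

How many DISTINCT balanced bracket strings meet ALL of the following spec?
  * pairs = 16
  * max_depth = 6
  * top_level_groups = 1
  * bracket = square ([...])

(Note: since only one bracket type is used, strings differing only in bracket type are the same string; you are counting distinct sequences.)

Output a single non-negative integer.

Answer: 2665884

Derivation:
Spec: pairs=16 depth=6 groups=1
Count(depth <= 6) = 5057369
Count(depth <= 5) = 2391485
Count(depth == 6) = 5057369 - 2391485 = 2665884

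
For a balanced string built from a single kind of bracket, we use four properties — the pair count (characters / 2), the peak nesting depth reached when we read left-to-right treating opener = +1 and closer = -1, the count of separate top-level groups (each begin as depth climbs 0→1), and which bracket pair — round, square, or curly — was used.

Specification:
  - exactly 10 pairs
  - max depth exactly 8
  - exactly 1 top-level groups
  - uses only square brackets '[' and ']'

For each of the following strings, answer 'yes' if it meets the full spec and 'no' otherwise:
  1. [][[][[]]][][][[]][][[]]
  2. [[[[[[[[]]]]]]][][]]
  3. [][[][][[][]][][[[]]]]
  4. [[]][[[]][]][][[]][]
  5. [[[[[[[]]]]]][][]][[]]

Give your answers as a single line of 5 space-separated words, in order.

String 1 '[][[][[]]][][][[]][][[]]': depth seq [1 0 1 2 1 2 3 2 1 0 1 0 1 0 1 2 1 0 1 0 1 2 1 0]
  -> pairs=12 depth=3 groups=7 -> no
String 2 '[[[[[[[[]]]]]]][][]]': depth seq [1 2 3 4 5 6 7 8 7 6 5 4 3 2 1 2 1 2 1 0]
  -> pairs=10 depth=8 groups=1 -> yes
String 3 '[][[][][[][]][][[[]]]]': depth seq [1 0 1 2 1 2 1 2 3 2 3 2 1 2 1 2 3 4 3 2 1 0]
  -> pairs=11 depth=4 groups=2 -> no
String 4 '[[]][[[]][]][][[]][]': depth seq [1 2 1 0 1 2 3 2 1 2 1 0 1 0 1 2 1 0 1 0]
  -> pairs=10 depth=3 groups=5 -> no
String 5 '[[[[[[[]]]]]][][]][[]]': depth seq [1 2 3 4 5 6 7 6 5 4 3 2 1 2 1 2 1 0 1 2 1 0]
  -> pairs=11 depth=7 groups=2 -> no

Answer: no yes no no no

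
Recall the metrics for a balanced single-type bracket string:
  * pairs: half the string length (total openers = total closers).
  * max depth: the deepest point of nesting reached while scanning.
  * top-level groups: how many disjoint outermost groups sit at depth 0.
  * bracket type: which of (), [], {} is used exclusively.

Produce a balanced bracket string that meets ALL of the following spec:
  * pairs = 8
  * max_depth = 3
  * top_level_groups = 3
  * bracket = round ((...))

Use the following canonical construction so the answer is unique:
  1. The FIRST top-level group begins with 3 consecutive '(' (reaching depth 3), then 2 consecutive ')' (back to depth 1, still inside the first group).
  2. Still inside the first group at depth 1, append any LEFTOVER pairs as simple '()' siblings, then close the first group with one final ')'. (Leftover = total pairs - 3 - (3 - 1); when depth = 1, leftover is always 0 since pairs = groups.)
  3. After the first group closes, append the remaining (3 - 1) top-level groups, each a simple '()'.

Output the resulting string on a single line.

Answer: ((())()()())()()

Derivation:
Spec: pairs=8 depth=3 groups=3
Leftover pairs = 8 - 3 - (3-1) = 3
First group: deep chain of depth 3 + 3 sibling pairs
Remaining 2 groups: simple '()' each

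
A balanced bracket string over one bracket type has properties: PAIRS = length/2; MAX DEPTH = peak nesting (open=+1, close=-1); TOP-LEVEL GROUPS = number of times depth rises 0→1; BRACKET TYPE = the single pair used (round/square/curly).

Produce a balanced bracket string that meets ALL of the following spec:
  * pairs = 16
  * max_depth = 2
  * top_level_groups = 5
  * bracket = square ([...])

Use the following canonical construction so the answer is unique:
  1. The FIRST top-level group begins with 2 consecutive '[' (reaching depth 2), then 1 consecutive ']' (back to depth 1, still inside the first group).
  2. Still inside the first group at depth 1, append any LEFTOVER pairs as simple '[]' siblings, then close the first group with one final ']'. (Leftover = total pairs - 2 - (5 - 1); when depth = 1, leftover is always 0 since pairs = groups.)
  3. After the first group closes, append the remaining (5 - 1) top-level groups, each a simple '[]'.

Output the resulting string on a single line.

Spec: pairs=16 depth=2 groups=5
Leftover pairs = 16 - 2 - (5-1) = 10
First group: deep chain of depth 2 + 10 sibling pairs
Remaining 4 groups: simple '[]' each

Answer: [[][][][][][][][][][][]][][][][]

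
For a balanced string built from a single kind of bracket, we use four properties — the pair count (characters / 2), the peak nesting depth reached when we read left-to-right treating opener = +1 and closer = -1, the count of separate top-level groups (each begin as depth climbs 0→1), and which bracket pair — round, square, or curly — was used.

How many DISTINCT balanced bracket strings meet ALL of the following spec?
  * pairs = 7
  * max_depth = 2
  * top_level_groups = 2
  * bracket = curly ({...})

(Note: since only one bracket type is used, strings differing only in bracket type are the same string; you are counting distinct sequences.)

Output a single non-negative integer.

Answer: 6

Derivation:
Spec: pairs=7 depth=2 groups=2
Count(depth <= 2) = 6
Count(depth <= 1) = 0
Count(depth == 2) = 6 - 0 = 6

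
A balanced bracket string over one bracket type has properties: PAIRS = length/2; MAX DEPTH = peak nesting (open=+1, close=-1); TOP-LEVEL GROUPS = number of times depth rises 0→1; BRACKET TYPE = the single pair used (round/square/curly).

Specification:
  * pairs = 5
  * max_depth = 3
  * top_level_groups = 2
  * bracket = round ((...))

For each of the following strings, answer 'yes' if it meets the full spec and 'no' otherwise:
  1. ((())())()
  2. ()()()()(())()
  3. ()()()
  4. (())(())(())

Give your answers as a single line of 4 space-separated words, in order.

String 1 '((())())()': depth seq [1 2 3 2 1 2 1 0 1 0]
  -> pairs=5 depth=3 groups=2 -> yes
String 2 '()()()()(())()': depth seq [1 0 1 0 1 0 1 0 1 2 1 0 1 0]
  -> pairs=7 depth=2 groups=6 -> no
String 3 '()()()': depth seq [1 0 1 0 1 0]
  -> pairs=3 depth=1 groups=3 -> no
String 4 '(())(())(())': depth seq [1 2 1 0 1 2 1 0 1 2 1 0]
  -> pairs=6 depth=2 groups=3 -> no

Answer: yes no no no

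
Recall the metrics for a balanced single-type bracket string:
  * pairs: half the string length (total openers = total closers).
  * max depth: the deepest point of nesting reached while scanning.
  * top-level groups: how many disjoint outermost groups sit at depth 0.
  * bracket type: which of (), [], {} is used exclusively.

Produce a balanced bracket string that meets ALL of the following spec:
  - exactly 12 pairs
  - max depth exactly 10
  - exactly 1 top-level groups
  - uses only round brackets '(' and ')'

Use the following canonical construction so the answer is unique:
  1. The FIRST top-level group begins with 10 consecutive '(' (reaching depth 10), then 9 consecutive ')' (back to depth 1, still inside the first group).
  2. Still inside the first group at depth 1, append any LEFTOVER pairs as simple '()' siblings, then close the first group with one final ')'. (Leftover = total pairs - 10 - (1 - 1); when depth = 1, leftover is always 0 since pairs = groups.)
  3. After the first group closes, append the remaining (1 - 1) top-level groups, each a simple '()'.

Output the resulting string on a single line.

Answer: (((((((((()))))))))()())

Derivation:
Spec: pairs=12 depth=10 groups=1
Leftover pairs = 12 - 10 - (1-1) = 2
First group: deep chain of depth 10 + 2 sibling pairs
Remaining 0 groups: simple '()' each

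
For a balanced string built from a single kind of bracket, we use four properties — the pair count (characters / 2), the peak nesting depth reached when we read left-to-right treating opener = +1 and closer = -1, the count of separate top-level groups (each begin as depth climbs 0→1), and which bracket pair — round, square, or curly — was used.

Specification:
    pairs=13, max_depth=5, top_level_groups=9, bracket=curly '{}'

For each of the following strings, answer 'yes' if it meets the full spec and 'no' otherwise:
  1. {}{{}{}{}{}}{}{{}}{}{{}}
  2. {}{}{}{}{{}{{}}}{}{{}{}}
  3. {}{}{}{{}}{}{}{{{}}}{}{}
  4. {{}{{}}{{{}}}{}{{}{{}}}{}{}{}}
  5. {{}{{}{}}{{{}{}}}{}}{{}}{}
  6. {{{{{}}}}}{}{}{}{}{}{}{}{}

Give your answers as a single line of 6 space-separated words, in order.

String 1 '{}{{}{}{}{}}{}{{}}{}{{}}': depth seq [1 0 1 2 1 2 1 2 1 2 1 0 1 0 1 2 1 0 1 0 1 2 1 0]
  -> pairs=12 depth=2 groups=6 -> no
String 2 '{}{}{}{}{{}{{}}}{}{{}{}}': depth seq [1 0 1 0 1 0 1 0 1 2 1 2 3 2 1 0 1 0 1 2 1 2 1 0]
  -> pairs=12 depth=3 groups=7 -> no
String 3 '{}{}{}{{}}{}{}{{{}}}{}{}': depth seq [1 0 1 0 1 0 1 2 1 0 1 0 1 0 1 2 3 2 1 0 1 0 1 0]
  -> pairs=12 depth=3 groups=9 -> no
String 4 '{{}{{}}{{{}}}{}{{}{{}}}{}{}{}}': depth seq [1 2 1 2 3 2 1 2 3 4 3 2 1 2 1 2 3 2 3 4 3 2 1 2 1 2 1 2 1 0]
  -> pairs=15 depth=4 groups=1 -> no
String 5 '{{}{{}{}}{{{}{}}}{}}{{}}{}': depth seq [1 2 1 2 3 2 3 2 1 2 3 4 3 4 3 2 1 2 1 0 1 2 1 0 1 0]
  -> pairs=13 depth=4 groups=3 -> no
String 6 '{{{{{}}}}}{}{}{}{}{}{}{}{}': depth seq [1 2 3 4 5 4 3 2 1 0 1 0 1 0 1 0 1 0 1 0 1 0 1 0 1 0]
  -> pairs=13 depth=5 groups=9 -> yes

Answer: no no no no no yes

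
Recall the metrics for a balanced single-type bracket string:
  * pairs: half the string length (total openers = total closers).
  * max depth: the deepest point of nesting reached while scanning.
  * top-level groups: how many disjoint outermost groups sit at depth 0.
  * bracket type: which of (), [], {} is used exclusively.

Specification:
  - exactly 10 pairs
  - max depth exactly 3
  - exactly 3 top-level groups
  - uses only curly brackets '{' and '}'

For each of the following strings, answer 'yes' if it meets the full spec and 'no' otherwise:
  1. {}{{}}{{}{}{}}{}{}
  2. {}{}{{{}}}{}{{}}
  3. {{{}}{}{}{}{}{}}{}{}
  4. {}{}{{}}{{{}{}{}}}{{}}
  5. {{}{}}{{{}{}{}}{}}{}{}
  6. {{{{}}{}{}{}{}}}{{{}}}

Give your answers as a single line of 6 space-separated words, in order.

String 1 '{}{{}}{{}{}{}}{}{}': depth seq [1 0 1 2 1 0 1 2 1 2 1 2 1 0 1 0 1 0]
  -> pairs=9 depth=2 groups=5 -> no
String 2 '{}{}{{{}}}{}{{}}': depth seq [1 0 1 0 1 2 3 2 1 0 1 0 1 2 1 0]
  -> pairs=8 depth=3 groups=5 -> no
String 3 '{{{}}{}{}{}{}{}}{}{}': depth seq [1 2 3 2 1 2 1 2 1 2 1 2 1 2 1 0 1 0 1 0]
  -> pairs=10 depth=3 groups=3 -> yes
String 4 '{}{}{{}}{{{}{}{}}}{{}}': depth seq [1 0 1 0 1 2 1 0 1 2 3 2 3 2 3 2 1 0 1 2 1 0]
  -> pairs=11 depth=3 groups=5 -> no
String 5 '{{}{}}{{{}{}{}}{}}{}{}': depth seq [1 2 1 2 1 0 1 2 3 2 3 2 3 2 1 2 1 0 1 0 1 0]
  -> pairs=11 depth=3 groups=4 -> no
String 6 '{{{{}}{}{}{}{}}}{{{}}}': depth seq [1 2 3 4 3 2 3 2 3 2 3 2 3 2 1 0 1 2 3 2 1 0]
  -> pairs=11 depth=4 groups=2 -> no

Answer: no no yes no no no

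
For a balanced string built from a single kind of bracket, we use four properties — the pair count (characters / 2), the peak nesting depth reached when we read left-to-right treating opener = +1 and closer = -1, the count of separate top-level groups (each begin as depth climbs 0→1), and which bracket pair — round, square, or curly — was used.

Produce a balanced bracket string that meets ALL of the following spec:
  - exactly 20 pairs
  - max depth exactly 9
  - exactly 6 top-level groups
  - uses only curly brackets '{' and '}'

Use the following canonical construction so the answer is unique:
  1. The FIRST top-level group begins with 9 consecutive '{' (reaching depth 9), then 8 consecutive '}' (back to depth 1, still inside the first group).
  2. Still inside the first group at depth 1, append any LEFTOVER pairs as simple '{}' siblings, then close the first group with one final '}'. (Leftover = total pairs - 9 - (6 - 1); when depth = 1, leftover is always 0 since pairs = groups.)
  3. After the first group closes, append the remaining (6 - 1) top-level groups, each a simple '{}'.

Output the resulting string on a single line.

Spec: pairs=20 depth=9 groups=6
Leftover pairs = 20 - 9 - (6-1) = 6
First group: deep chain of depth 9 + 6 sibling pairs
Remaining 5 groups: simple '{}' each

Answer: {{{{{{{{{}}}}}}}}{}{}{}{}{}{}}{}{}{}{}{}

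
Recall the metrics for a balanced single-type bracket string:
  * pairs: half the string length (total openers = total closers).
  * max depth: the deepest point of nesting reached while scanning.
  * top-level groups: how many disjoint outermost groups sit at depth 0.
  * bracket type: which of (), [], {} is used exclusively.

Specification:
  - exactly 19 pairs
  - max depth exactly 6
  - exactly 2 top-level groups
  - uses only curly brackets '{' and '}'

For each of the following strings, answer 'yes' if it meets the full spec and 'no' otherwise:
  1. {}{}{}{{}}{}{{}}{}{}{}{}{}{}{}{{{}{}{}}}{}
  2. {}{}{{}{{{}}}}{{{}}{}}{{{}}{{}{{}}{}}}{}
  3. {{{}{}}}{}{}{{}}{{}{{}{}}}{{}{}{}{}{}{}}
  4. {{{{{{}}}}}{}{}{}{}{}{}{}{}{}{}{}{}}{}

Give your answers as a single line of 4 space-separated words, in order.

Answer: no no no yes

Derivation:
String 1 '{}{}{}{{}}{}{{}}{}{}{}{}{}{}{}{{{}{}{}}}{}': depth seq [1 0 1 0 1 0 1 2 1 0 1 0 1 2 1 0 1 0 1 0 1 0 1 0 1 0 1 0 1 0 1 2 3 2 3 2 3 2 1 0 1 0]
  -> pairs=21 depth=3 groups=15 -> no
String 2 '{}{}{{}{{{}}}}{{{}}{}}{{{}}{{}{{}}{}}}{}': depth seq [1 0 1 0 1 2 1 2 3 4 3 2 1 0 1 2 3 2 1 2 1 0 1 2 3 2 1 2 3 2 3 4 3 2 3 2 1 0 1 0]
  -> pairs=20 depth=4 groups=6 -> no
String 3 '{{{}{}}}{}{}{{}}{{}{{}{}}}{{}{}{}{}{}{}}': depth seq [1 2 3 2 3 2 1 0 1 0 1 0 1 2 1 0 1 2 1 2 3 2 3 2 1 0 1 2 1 2 1 2 1 2 1 2 1 2 1 0]
  -> pairs=20 depth=3 groups=6 -> no
String 4 '{{{{{{}}}}}{}{}{}{}{}{}{}{}{}{}{}{}}{}': depth seq [1 2 3 4 5 6 5 4 3 2 1 2 1 2 1 2 1 2 1 2 1 2 1 2 1 2 1 2 1 2 1 2 1 2 1 0 1 0]
  -> pairs=19 depth=6 groups=2 -> yes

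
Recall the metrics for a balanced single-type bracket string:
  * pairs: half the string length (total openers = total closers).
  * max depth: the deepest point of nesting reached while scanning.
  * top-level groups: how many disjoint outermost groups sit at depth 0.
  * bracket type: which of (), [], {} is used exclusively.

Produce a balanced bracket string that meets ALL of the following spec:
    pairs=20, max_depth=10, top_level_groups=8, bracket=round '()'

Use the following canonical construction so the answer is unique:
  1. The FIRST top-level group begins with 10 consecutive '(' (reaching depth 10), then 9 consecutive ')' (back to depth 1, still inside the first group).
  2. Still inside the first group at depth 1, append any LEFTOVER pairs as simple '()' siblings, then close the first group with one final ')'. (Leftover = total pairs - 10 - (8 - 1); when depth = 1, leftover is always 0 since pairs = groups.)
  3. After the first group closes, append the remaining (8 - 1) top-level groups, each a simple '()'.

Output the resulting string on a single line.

Answer: (((((((((()))))))))()()())()()()()()()()

Derivation:
Spec: pairs=20 depth=10 groups=8
Leftover pairs = 20 - 10 - (8-1) = 3
First group: deep chain of depth 10 + 3 sibling pairs
Remaining 7 groups: simple '()' each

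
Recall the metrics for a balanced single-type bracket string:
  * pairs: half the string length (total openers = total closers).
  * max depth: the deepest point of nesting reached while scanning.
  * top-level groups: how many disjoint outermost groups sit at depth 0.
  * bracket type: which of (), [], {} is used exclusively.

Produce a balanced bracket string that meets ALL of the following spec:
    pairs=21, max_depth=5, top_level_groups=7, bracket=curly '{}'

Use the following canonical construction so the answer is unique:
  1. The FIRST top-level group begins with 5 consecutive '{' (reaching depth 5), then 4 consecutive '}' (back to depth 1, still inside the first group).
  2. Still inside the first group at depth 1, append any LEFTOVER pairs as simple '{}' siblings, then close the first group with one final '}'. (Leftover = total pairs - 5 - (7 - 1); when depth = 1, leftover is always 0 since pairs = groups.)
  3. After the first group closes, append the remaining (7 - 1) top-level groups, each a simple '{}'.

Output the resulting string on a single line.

Spec: pairs=21 depth=5 groups=7
Leftover pairs = 21 - 5 - (7-1) = 10
First group: deep chain of depth 5 + 10 sibling pairs
Remaining 6 groups: simple '{}' each

Answer: {{{{{}}}}{}{}{}{}{}{}{}{}{}{}}{}{}{}{}{}{}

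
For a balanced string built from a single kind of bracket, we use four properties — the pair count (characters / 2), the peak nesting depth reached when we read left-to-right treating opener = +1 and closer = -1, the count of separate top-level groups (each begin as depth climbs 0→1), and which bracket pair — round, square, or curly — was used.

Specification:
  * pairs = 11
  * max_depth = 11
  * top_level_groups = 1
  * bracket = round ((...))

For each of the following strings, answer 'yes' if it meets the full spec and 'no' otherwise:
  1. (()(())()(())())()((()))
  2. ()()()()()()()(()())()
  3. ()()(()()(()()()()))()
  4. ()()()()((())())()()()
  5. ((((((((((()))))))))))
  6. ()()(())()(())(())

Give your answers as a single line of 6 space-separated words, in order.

String 1 '(()(())()(())())()((()))': depth seq [1 2 1 2 3 2 1 2 1 2 3 2 1 2 1 0 1 0 1 2 3 2 1 0]
  -> pairs=12 depth=3 groups=3 -> no
String 2 '()()()()()()()(()())()': depth seq [1 0 1 0 1 0 1 0 1 0 1 0 1 0 1 2 1 2 1 0 1 0]
  -> pairs=11 depth=2 groups=9 -> no
String 3 '()()(()()(()()()()))()': depth seq [1 0 1 0 1 2 1 2 1 2 3 2 3 2 3 2 3 2 1 0 1 0]
  -> pairs=11 depth=3 groups=4 -> no
String 4 '()()()()((())())()()()': depth seq [1 0 1 0 1 0 1 0 1 2 3 2 1 2 1 0 1 0 1 0 1 0]
  -> pairs=11 depth=3 groups=8 -> no
String 5 '((((((((((()))))))))))': depth seq [1 2 3 4 5 6 7 8 9 10 11 10 9 8 7 6 5 4 3 2 1 0]
  -> pairs=11 depth=11 groups=1 -> yes
String 6 '()()(())()(())(())': depth seq [1 0 1 0 1 2 1 0 1 0 1 2 1 0 1 2 1 0]
  -> pairs=9 depth=2 groups=6 -> no

Answer: no no no no yes no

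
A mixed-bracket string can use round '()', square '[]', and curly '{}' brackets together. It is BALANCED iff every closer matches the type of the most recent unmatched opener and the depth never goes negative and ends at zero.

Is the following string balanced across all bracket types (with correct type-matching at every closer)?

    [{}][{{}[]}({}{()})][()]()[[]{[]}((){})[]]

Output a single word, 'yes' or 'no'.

pos 0: push '['; stack = [
pos 1: push '{'; stack = [{
pos 2: '}' matches '{'; pop; stack = [
pos 3: ']' matches '['; pop; stack = (empty)
pos 4: push '['; stack = [
pos 5: push '{'; stack = [{
pos 6: push '{'; stack = [{{
pos 7: '}' matches '{'; pop; stack = [{
pos 8: push '['; stack = [{[
pos 9: ']' matches '['; pop; stack = [{
pos 10: '}' matches '{'; pop; stack = [
pos 11: push '('; stack = [(
pos 12: push '{'; stack = [({
pos 13: '}' matches '{'; pop; stack = [(
pos 14: push '{'; stack = [({
pos 15: push '('; stack = [({(
pos 16: ')' matches '('; pop; stack = [({
pos 17: '}' matches '{'; pop; stack = [(
pos 18: ')' matches '('; pop; stack = [
pos 19: ']' matches '['; pop; stack = (empty)
pos 20: push '['; stack = [
pos 21: push '('; stack = [(
pos 22: ')' matches '('; pop; stack = [
pos 23: ']' matches '['; pop; stack = (empty)
pos 24: push '('; stack = (
pos 25: ')' matches '('; pop; stack = (empty)
pos 26: push '['; stack = [
pos 27: push '['; stack = [[
pos 28: ']' matches '['; pop; stack = [
pos 29: push '{'; stack = [{
pos 30: push '['; stack = [{[
pos 31: ']' matches '['; pop; stack = [{
pos 32: '}' matches '{'; pop; stack = [
pos 33: push '('; stack = [(
pos 34: push '('; stack = [((
pos 35: ')' matches '('; pop; stack = [(
pos 36: push '{'; stack = [({
pos 37: '}' matches '{'; pop; stack = [(
pos 38: ')' matches '('; pop; stack = [
pos 39: push '['; stack = [[
pos 40: ']' matches '['; pop; stack = [
pos 41: ']' matches '['; pop; stack = (empty)
end: stack empty → VALID
Verdict: properly nested → yes

Answer: yes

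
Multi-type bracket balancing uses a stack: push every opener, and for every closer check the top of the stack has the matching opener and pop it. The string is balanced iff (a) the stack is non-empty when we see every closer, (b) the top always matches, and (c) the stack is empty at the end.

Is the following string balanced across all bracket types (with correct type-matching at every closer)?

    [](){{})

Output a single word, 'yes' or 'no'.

Answer: no

Derivation:
pos 0: push '['; stack = [
pos 1: ']' matches '['; pop; stack = (empty)
pos 2: push '('; stack = (
pos 3: ')' matches '('; pop; stack = (empty)
pos 4: push '{'; stack = {
pos 5: push '{'; stack = {{
pos 6: '}' matches '{'; pop; stack = {
pos 7: saw closer ')' but top of stack is '{' (expected '}') → INVALID
Verdict: type mismatch at position 7: ')' closes '{' → no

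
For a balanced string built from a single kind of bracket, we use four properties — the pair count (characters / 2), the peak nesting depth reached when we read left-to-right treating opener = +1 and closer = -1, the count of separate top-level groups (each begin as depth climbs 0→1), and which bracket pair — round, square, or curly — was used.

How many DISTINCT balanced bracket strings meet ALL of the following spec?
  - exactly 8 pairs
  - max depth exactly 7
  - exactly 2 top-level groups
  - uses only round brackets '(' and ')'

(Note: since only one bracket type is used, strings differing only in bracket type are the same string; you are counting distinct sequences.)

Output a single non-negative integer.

Answer: 2

Derivation:
Spec: pairs=8 depth=7 groups=2
Count(depth <= 7) = 429
Count(depth <= 6) = 427
Count(depth == 7) = 429 - 427 = 2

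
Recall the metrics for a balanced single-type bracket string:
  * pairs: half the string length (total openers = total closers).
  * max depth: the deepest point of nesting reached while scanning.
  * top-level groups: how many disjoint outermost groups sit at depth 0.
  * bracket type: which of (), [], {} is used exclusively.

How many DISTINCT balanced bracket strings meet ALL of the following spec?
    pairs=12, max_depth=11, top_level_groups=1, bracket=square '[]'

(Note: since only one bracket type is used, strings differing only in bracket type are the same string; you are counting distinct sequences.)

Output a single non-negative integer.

Answer: 19

Derivation:
Spec: pairs=12 depth=11 groups=1
Count(depth <= 11) = 58785
Count(depth <= 10) = 58766
Count(depth == 11) = 58785 - 58766 = 19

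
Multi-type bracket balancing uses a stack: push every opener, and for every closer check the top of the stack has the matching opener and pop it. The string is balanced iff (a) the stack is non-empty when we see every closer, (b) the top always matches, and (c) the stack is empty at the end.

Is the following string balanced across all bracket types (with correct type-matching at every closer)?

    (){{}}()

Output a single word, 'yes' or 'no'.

Answer: yes

Derivation:
pos 0: push '('; stack = (
pos 1: ')' matches '('; pop; stack = (empty)
pos 2: push '{'; stack = {
pos 3: push '{'; stack = {{
pos 4: '}' matches '{'; pop; stack = {
pos 5: '}' matches '{'; pop; stack = (empty)
pos 6: push '('; stack = (
pos 7: ')' matches '('; pop; stack = (empty)
end: stack empty → VALID
Verdict: properly nested → yes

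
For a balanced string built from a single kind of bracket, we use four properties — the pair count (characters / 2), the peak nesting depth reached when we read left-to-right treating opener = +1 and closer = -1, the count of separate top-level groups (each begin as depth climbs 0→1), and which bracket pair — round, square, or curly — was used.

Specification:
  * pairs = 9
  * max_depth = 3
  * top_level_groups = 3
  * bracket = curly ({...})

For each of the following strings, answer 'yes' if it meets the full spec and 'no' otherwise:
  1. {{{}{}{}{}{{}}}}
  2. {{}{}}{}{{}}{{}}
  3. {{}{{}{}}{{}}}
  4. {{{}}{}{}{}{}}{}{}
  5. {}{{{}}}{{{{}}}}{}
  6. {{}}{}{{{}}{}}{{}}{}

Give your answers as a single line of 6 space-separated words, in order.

Answer: no no no yes no no

Derivation:
String 1 '{{{}{}{}{}{{}}}}': depth seq [1 2 3 2 3 2 3 2 3 2 3 4 3 2 1 0]
  -> pairs=8 depth=4 groups=1 -> no
String 2 '{{}{}}{}{{}}{{}}': depth seq [1 2 1 2 1 0 1 0 1 2 1 0 1 2 1 0]
  -> pairs=8 depth=2 groups=4 -> no
String 3 '{{}{{}{}}{{}}}': depth seq [1 2 1 2 3 2 3 2 1 2 3 2 1 0]
  -> pairs=7 depth=3 groups=1 -> no
String 4 '{{{}}{}{}{}{}}{}{}': depth seq [1 2 3 2 1 2 1 2 1 2 1 2 1 0 1 0 1 0]
  -> pairs=9 depth=3 groups=3 -> yes
String 5 '{}{{{}}}{{{{}}}}{}': depth seq [1 0 1 2 3 2 1 0 1 2 3 4 3 2 1 0 1 0]
  -> pairs=9 depth=4 groups=4 -> no
String 6 '{{}}{}{{{}}{}}{{}}{}': depth seq [1 2 1 0 1 0 1 2 3 2 1 2 1 0 1 2 1 0 1 0]
  -> pairs=10 depth=3 groups=5 -> no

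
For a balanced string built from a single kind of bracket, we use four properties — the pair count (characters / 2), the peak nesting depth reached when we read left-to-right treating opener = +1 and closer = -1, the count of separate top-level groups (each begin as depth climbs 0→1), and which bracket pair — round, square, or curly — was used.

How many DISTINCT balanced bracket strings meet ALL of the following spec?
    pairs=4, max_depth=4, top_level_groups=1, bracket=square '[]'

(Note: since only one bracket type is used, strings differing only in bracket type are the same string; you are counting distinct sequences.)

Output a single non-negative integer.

Answer: 1

Derivation:
Spec: pairs=4 depth=4 groups=1
Count(depth <= 4) = 5
Count(depth <= 3) = 4
Count(depth == 4) = 5 - 4 = 1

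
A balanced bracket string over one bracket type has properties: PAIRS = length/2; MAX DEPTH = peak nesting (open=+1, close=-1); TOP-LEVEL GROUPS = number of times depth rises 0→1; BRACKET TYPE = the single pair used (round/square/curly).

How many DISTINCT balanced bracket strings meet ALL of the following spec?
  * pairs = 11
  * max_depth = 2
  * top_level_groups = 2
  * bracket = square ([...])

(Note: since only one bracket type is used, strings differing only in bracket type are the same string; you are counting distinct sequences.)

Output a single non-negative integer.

Answer: 10

Derivation:
Spec: pairs=11 depth=2 groups=2
Count(depth <= 2) = 10
Count(depth <= 1) = 0
Count(depth == 2) = 10 - 0 = 10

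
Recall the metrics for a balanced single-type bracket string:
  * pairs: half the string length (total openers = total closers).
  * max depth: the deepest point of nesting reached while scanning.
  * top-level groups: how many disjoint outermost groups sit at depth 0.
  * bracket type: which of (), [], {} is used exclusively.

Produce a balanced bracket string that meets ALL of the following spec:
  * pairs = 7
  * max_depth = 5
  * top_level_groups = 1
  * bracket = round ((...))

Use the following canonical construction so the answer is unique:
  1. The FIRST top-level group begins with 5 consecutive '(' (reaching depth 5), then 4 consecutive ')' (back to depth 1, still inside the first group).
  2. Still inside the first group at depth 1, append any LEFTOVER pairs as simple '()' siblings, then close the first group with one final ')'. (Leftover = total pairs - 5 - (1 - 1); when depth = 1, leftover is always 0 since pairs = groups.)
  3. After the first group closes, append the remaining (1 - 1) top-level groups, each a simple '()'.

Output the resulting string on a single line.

Spec: pairs=7 depth=5 groups=1
Leftover pairs = 7 - 5 - (1-1) = 2
First group: deep chain of depth 5 + 2 sibling pairs
Remaining 0 groups: simple '()' each

Answer: ((((())))()())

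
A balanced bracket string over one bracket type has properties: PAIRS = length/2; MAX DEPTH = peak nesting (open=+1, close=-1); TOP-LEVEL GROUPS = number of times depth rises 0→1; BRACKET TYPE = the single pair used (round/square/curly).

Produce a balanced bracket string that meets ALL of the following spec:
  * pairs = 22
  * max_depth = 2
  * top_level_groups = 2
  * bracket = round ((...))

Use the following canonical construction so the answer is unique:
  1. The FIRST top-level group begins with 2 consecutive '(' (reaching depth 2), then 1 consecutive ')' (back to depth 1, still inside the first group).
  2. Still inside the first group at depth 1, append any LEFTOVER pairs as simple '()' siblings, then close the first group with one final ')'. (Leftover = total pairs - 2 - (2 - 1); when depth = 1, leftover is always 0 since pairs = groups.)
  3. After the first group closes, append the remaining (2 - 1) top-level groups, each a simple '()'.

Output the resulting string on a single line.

Answer: (()()()()()()()()()()()()()()()()()()()())()

Derivation:
Spec: pairs=22 depth=2 groups=2
Leftover pairs = 22 - 2 - (2-1) = 19
First group: deep chain of depth 2 + 19 sibling pairs
Remaining 1 groups: simple '()' each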